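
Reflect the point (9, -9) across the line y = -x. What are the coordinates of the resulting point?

Reflection across line y = -x: (9, -9) → (9, -9)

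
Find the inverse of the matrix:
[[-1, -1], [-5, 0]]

For [[a,b],[c,d]], inverse = (1/det)·[[d,-b],[-c,a]]
det = (-1)(0) - (-1)(-5) = 0 - 5 = -5
Inverse = (1/-5)·[[0, 1], [5, -1]]
= [[0, -1/5], [-1, 1/5]]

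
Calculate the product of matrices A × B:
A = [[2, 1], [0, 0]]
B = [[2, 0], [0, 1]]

Matrix multiplication:
C[0][0] = 2×2 + 1×0 = 4
C[0][1] = 2×0 + 1×1 = 1
C[1][0] = 0×2 + 0×0 = 0
C[1][1] = 0×0 + 0×1 = 0
Result: [[4, 1], [0, 0]]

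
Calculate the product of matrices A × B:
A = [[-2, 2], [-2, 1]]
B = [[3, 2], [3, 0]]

Matrix multiplication:
C[0][0] = -2×3 + 2×3 = 0
C[0][1] = -2×2 + 2×0 = -4
C[1][0] = -2×3 + 1×3 = -3
C[1][1] = -2×2 + 1×0 = -4
Result: [[0, -4], [-3, -4]]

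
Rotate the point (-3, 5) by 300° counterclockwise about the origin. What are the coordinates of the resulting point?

Rotation matrix for 300°: [[cos 300°, -sin 300°], [sin 300°, cos 300°]] ≈ [[0.500000, 0.866025], [-0.866025, 0.500000]]
[[0.500000, 0.866025], [-0.866025, 0.500000]] × [-3, 5]ᵀ ≈ [2.8301, 5.0981]ᵀ
Result: (2.8301, 5.0981)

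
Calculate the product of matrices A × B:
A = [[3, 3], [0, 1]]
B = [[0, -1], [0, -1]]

Matrix multiplication:
C[0][0] = 3×0 + 3×0 = 0
C[0][1] = 3×-1 + 3×-1 = -6
C[1][0] = 0×0 + 1×0 = 0
C[1][1] = 0×-1 + 1×-1 = -1
Result: [[0, -6], [0, -1]]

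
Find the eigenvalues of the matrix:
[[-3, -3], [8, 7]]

Characteristic equation: det(A - λI) = 0
λ² - (trace)λ + (det) = 0
trace = -3 + 7 = 4, det = (-3)(7) - (-3)(8) = 3
λ² - (4)λ + (3) = 0
λ = (4 ± √((4)² - 4·(3))) / 2 = (4 ± √4) / 2
Solving: λ = 1, 3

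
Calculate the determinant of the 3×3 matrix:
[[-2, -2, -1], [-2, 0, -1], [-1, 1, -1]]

Expansion along first row:
det = -2·det([[0,-1],[1,-1]]) - -2·det([[-2,-1],[-1,-1]]) + -1·det([[-2,0],[-1,1]])
    = -2·(0·-1 - -1·1) - -2·(-2·-1 - -1·-1) + -1·(-2·1 - 0·-1)
    = -2·1 - -2·1 + -1·-2
    = -2 + 2 + 2 = 2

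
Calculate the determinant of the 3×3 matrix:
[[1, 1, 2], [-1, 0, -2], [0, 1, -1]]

Expansion along first row:
det = 1·det([[0,-2],[1,-1]]) - 1·det([[-1,-2],[0,-1]]) + 2·det([[-1,0],[0,1]])
    = 1·(0·-1 - -2·1) - 1·(-1·-1 - -2·0) + 2·(-1·1 - 0·0)
    = 1·2 - 1·1 + 2·-1
    = 2 + -1 + -2 = -1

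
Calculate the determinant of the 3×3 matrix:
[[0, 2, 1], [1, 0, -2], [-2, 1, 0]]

Expansion along first row:
det = 0·det([[0,-2],[1,0]]) - 2·det([[1,-2],[-2,0]]) + 1·det([[1,0],[-2,1]])
    = 0·(0·0 - -2·1) - 2·(1·0 - -2·-2) + 1·(1·1 - 0·-2)
    = 0·2 - 2·-4 + 1·1
    = 0 + 8 + 1 = 9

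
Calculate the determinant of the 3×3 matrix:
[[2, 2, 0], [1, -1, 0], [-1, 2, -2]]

Expansion along first row:
det = 2·det([[-1,0],[2,-2]]) - 2·det([[1,0],[-1,-2]]) + 0·det([[1,-1],[-1,2]])
    = 2·(-1·-2 - 0·2) - 2·(1·-2 - 0·-1) + 0·(1·2 - -1·-1)
    = 2·2 - 2·-2 + 0·1
    = 4 + 4 + 0 = 8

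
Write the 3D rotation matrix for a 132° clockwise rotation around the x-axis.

Rotation matrix for clockwise 132° around x-axis:
A clockwise rotation by 132° is a counterclockwise rotation by -132°.
cos(-132°) = -0.6691, sin(-132°) = -0.7431
Result: [[1, 0, 0], [0, -0.6691, 0.7431], [0, -0.7431, -0.6691]]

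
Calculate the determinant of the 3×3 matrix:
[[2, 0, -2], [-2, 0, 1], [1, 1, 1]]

Expansion along first row:
det = 2·det([[0,1],[1,1]]) - 0·det([[-2,1],[1,1]]) + -2·det([[-2,0],[1,1]])
    = 2·(0·1 - 1·1) - 0·(-2·1 - 1·1) + -2·(-2·1 - 0·1)
    = 2·-1 - 0·-3 + -2·-2
    = -2 + 0 + 4 = 2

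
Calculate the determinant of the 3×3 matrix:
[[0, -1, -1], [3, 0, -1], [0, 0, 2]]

Expansion along first row:
det = 0·det([[0,-1],[0,2]]) - -1·det([[3,-1],[0,2]]) + -1·det([[3,0],[0,0]])
    = 0·(0·2 - -1·0) - -1·(3·2 - -1·0) + -1·(3·0 - 0·0)
    = 0·0 - -1·6 + -1·0
    = 0 + 6 + 0 = 6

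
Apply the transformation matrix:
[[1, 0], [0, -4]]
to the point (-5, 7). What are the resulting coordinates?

Matrix multiplication:
[[1, 0], [0, -4]] × [-5, 7]ᵀ
= [(1)(-5) + (0)(7), (0)(-5) + (-4)(7)]ᵀ
= [-5, -28]ᵀ
Result: (-5, -28)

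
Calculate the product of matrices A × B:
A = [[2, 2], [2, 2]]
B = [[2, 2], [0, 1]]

Matrix multiplication:
C[0][0] = 2×2 + 2×0 = 4
C[0][1] = 2×2 + 2×1 = 6
C[1][0] = 2×2 + 2×0 = 4
C[1][1] = 2×2 + 2×1 = 6
Result: [[4, 6], [4, 6]]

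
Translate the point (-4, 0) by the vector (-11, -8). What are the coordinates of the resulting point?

Translation by (-11, -8) (homogeneous matrix [[1, 0, -11], [0, 1, -8], [0, 0, 1]]):
x' = -4 + -11 = -15
y' = 0 + -8 = -8
Result: (-15, -8)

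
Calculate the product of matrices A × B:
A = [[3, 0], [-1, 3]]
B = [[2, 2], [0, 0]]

Matrix multiplication:
C[0][0] = 3×2 + 0×0 = 6
C[0][1] = 3×2 + 0×0 = 6
C[1][0] = -1×2 + 3×0 = -2
C[1][1] = -1×2 + 3×0 = -2
Result: [[6, 6], [-2, -2]]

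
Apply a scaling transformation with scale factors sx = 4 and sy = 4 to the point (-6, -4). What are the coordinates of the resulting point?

Scaling matrix:
[[4, 0], [0, 4]]
Result: (-6 × 4, -4 × 4) = (-24, -16)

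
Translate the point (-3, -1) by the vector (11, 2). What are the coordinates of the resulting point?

Translation by (11, 2) (homogeneous matrix [[1, 0, 11], [0, 1, 2], [0, 0, 1]]):
x' = -3 + 11 = 8
y' = -1 + 2 = 1
Result: (8, 1)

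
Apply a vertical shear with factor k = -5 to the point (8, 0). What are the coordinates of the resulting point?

Shear matrix for vertical shear with factor k = -5:
[[1, 0], [-5, 1]]
Result: (8, 0) → (8, -40)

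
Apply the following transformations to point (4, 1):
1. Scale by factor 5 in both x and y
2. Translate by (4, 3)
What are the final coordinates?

Step 1: Scale (4, 1) by 5 → (20, 5)
Step 2: Translate by (4, 3) → (24, 8)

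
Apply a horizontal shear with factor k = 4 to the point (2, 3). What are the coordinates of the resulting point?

Shear matrix for horizontal shear with factor k = 4:
[[1, 4], [0, 1]]
Result: (2, 3) → (14, 3)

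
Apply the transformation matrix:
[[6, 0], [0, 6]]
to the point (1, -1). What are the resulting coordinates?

Matrix multiplication:
[[6, 0], [0, 6]] × [1, -1]ᵀ
= [(6)(1) + (0)(-1), (0)(1) + (6)(-1)]ᵀ
= [6, -6]ᵀ
Result: (6, -6)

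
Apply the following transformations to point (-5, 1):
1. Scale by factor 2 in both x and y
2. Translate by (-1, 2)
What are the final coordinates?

Step 1: Scale (-5, 1) by 2 → (-10, 2)
Step 2: Translate by (-1, 2) → (-11, 4)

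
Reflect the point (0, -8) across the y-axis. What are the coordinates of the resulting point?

Reflection across y-axis: (0, -8) → (0, -8)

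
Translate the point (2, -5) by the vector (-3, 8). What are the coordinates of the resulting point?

Translation by (-3, 8) (homogeneous matrix [[1, 0, -3], [0, 1, 8], [0, 0, 1]]):
x' = 2 + -3 = -1
y' = -5 + 8 = 3
Result: (-1, 3)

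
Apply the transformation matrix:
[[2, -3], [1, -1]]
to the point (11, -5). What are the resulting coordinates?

Matrix multiplication:
[[2, -3], [1, -1]] × [11, -5]ᵀ
= [(2)(11) + (-3)(-5), (1)(11) + (-1)(-5)]ᵀ
= [37, 16]ᵀ
Result: (37, 16)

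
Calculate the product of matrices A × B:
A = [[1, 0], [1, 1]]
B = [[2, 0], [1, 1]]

Matrix multiplication:
C[0][0] = 1×2 + 0×1 = 2
C[0][1] = 1×0 + 0×1 = 0
C[1][0] = 1×2 + 1×1 = 3
C[1][1] = 1×0 + 1×1 = 1
Result: [[2, 0], [3, 1]]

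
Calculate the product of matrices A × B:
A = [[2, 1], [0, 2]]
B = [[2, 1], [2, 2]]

Matrix multiplication:
C[0][0] = 2×2 + 1×2 = 6
C[0][1] = 2×1 + 1×2 = 4
C[1][0] = 0×2 + 2×2 = 4
C[1][1] = 0×1 + 2×2 = 4
Result: [[6, 4], [4, 4]]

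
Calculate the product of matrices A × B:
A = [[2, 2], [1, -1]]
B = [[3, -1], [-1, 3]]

Matrix multiplication:
C[0][0] = 2×3 + 2×-1 = 4
C[0][1] = 2×-1 + 2×3 = 4
C[1][0] = 1×3 + -1×-1 = 4
C[1][1] = 1×-1 + -1×3 = -4
Result: [[4, 4], [4, -4]]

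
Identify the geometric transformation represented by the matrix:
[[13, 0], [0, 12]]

This matrix represents: non-uniform scaling by sx = 13, sy = 12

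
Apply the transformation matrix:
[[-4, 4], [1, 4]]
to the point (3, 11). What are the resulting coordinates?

Matrix multiplication:
[[-4, 4], [1, 4]] × [3, 11]ᵀ
= [(-4)(3) + (4)(11), (1)(3) + (4)(11)]ᵀ
= [32, 47]ᵀ
Result: (32, 47)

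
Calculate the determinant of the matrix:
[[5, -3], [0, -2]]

For a 2×2 matrix [[a, b], [c, d]], det = ad - bc
det = (5)(-2) - (-3)(0) = -10 - 0 = -10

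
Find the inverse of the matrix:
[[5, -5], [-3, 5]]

For [[a,b],[c,d]], inverse = (1/det)·[[d,-b],[-c,a]]
det = (5)(5) - (-5)(-3) = 25 - 15 = 10
Inverse = (1/10)·[[5, 5], [3, 5]]
= [[1/2, 1/2], [3/10, 1/2]]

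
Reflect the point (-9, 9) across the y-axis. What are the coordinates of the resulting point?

Reflection across y-axis: (-9, 9) → (9, 9)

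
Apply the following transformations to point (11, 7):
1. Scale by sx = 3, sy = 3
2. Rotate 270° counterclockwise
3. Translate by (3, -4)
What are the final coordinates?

Step 1: Scale → (33, 21)
Step 2: Rotate 270° → (21, -33)
Step 3: Translate → (24, -37)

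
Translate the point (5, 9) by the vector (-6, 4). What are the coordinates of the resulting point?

Translation by (-6, 4) (homogeneous matrix [[1, 0, -6], [0, 1, 4], [0, 0, 1]]):
x' = 5 + -6 = -1
y' = 9 + 4 = 13
Result: (-1, 13)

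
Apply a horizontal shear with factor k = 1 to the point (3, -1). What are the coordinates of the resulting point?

Shear matrix for horizontal shear with factor k = 1:
[[1, 1], [0, 1]]
Result: (3, -1) → (2, -1)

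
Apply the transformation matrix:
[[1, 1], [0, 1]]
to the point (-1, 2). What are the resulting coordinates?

Matrix multiplication:
[[1, 1], [0, 1]] × [-1, 2]ᵀ
= [(1)(-1) + (1)(2), (0)(-1) + (1)(2)]ᵀ
= [1, 2]ᵀ
Result: (1, 2)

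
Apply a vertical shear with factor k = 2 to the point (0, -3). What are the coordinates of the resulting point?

Shear matrix for vertical shear with factor k = 2:
[[1, 0], [2, 1]]
Result: (0, -3) → (0, -3)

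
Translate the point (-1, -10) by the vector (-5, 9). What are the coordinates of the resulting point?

Translation by (-5, 9) (homogeneous matrix [[1, 0, -5], [0, 1, 9], [0, 0, 1]]):
x' = -1 + -5 = -6
y' = -10 + 9 = -1
Result: (-6, -1)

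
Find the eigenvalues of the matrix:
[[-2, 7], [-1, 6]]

Characteristic equation: det(A - λI) = 0
λ² - (trace)λ + (det) = 0
trace = -2 + 6 = 4, det = (-2)(6) - (7)(-1) = -5
λ² - (4)λ + (-5) = 0
λ = (4 ± √((4)² - 4·(-5))) / 2 = (4 ± √36) / 2
Solving: λ = -1, 5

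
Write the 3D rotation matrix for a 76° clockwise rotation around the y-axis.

Rotation matrix for clockwise 76° around y-axis:
A clockwise rotation by 76° is a counterclockwise rotation by -76°.
cos(-76°) = 0.2419, sin(-76°) = -0.9703
Result: [[0.2419, 0, -0.9703], [0, 1, 0], [0.9703, 0, 0.2419]]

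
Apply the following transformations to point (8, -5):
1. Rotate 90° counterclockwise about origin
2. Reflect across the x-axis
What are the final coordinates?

Step 1: Rotate 90° → (5, 8)
Step 2: Reflect across x-axis → (5, -8)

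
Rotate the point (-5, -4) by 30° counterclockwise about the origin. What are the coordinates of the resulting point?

Rotation matrix for 30°: [[cos 30°, -sin 30°], [sin 30°, cos 30°]] ≈ [[0.866025, -0.500000], [0.500000, 0.866025]]
[[0.866025, -0.500000], [0.500000, 0.866025]] × [-5, -4]ᵀ ≈ [-2.3301, -5.9641]ᵀ
Result: (-2.3301, -5.9641)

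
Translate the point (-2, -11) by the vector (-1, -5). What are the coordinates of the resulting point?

Translation by (-1, -5) (homogeneous matrix [[1, 0, -1], [0, 1, -5], [0, 0, 1]]):
x' = -2 + -1 = -3
y' = -11 + -5 = -16
Result: (-3, -16)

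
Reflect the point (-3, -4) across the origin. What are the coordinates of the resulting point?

Reflection across origin: (-3, -4) → (3, 4)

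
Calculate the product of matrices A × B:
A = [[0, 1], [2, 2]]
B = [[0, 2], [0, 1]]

Matrix multiplication:
C[0][0] = 0×0 + 1×0 = 0
C[0][1] = 0×2 + 1×1 = 1
C[1][0] = 2×0 + 2×0 = 0
C[1][1] = 2×2 + 2×1 = 6
Result: [[0, 1], [0, 6]]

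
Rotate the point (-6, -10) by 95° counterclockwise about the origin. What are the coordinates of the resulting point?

Rotation matrix for 95°: [[cos 95°, -sin 95°], [sin 95°, cos 95°]] ≈ [[-0.087156, -0.996195], [0.996195, -0.087156]]
[[-0.087156, -0.996195], [0.996195, -0.087156]] × [-6, -10]ᵀ ≈ [10.4849, -5.1056]ᵀ
Result: (10.4849, -5.1056)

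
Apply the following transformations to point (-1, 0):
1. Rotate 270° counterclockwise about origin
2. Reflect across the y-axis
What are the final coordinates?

Step 1: Rotate 270° → (0, 1)
Step 2: Reflect across y-axis → (0, 1)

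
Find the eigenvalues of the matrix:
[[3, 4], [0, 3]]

Characteristic equation: det(A - λI) = 0
λ² - (trace)λ + (det) = 0
trace = 3 + 3 = 6, det = (3)(3) - (4)(0) = 9
λ² - (6)λ + (9) = 0
λ = (6 ± √((6)² - 4·(9))) / 2 = (6 ± √0) / 2
Solving: λ = 3, 3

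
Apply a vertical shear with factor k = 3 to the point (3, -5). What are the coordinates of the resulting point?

Shear matrix for vertical shear with factor k = 3:
[[1, 0], [3, 1]]
Result: (3, -5) → (3, 4)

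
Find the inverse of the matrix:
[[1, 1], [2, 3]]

For [[a,b],[c,d]], inverse = (1/det)·[[d,-b],[-c,a]]
det = (1)(3) - (1)(2) = 3 - 2 = 1
Inverse = [[3, -1], [-2, 1]]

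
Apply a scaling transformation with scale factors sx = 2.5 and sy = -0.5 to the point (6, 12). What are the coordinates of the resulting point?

Scaling matrix:
[[2.50, 0], [0, -0.50]]
Result: (6 × 2.5, 12 × -0.5) = (15, -6)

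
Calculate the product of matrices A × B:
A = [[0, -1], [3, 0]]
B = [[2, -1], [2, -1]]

Matrix multiplication:
C[0][0] = 0×2 + -1×2 = -2
C[0][1] = 0×-1 + -1×-1 = 1
C[1][0] = 3×2 + 0×2 = 6
C[1][1] = 3×-1 + 0×-1 = -3
Result: [[-2, 1], [6, -3]]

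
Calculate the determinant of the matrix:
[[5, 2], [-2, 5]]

For a 2×2 matrix [[a, b], [c, d]], det = ad - bc
det = (5)(5) - (2)(-2) = 25 - -4 = 29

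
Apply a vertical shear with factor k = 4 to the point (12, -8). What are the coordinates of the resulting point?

Shear matrix for vertical shear with factor k = 4:
[[1, 0], [4, 1]]
Result: (12, -8) → (12, 40)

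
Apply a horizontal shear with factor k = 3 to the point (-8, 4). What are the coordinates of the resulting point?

Shear matrix for horizontal shear with factor k = 3:
[[1, 3], [0, 1]]
Result: (-8, 4) → (4, 4)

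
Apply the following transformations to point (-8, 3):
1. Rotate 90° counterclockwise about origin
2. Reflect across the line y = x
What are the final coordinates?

Step 1: Rotate 90° → (-3, -8)
Step 2: Reflect across line y = x → (-8, -3)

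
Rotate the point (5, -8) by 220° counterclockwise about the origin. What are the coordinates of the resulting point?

Rotation matrix for 220°: [[cos 220°, -sin 220°], [sin 220°, cos 220°]] ≈ [[-0.766044, 0.642788], [-0.642788, -0.766044]]
[[-0.766044, 0.642788], [-0.642788, -0.766044]] × [5, -8]ᵀ ≈ [-8.9725, 2.9144]ᵀ
Result: (-8.9725, 2.9144)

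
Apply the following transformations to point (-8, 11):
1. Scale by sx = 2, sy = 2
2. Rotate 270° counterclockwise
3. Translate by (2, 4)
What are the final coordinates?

Step 1: Scale → (-16, 22)
Step 2: Rotate 270° → (22, 16)
Step 3: Translate → (24, 20)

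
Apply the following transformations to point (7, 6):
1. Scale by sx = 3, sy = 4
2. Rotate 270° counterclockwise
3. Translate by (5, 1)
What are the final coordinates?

Step 1: Scale → (21, 24)
Step 2: Rotate 270° → (24, -21)
Step 3: Translate → (29, -20)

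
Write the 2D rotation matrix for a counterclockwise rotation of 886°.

Rotation matrix formula: [[cos θ, -sin θ], [sin θ, cos θ]]
For θ = 886°:
cos(886°) = -0.9703
sin(886°) = 0.2419
Result: [[-0.9703, -0.2419], [0.2419, -0.9703]]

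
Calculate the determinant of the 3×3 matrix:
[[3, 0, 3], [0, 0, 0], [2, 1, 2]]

Expansion along first row:
det = 3·det([[0,0],[1,2]]) - 0·det([[0,0],[2,2]]) + 3·det([[0,0],[2,1]])
    = 3·(0·2 - 0·1) - 0·(0·2 - 0·2) + 3·(0·1 - 0·2)
    = 3·0 - 0·0 + 3·0
    = 0 + 0 + 0 = 0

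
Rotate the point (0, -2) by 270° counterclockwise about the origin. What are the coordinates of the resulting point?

Rotation matrix for 270°: [[cos 270°, -sin 270°], [sin 270°, cos 270°]] = [[0, 1], [-1, 0]]
[[0, 1], [-1, 0]] × [0, -2]ᵀ = [-2, 0]ᵀ
Result: (-2, 0)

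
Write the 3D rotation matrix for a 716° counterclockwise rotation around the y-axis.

Rotation matrix for counterclockwise 716° around y-axis:
cos(716°) = 0.9976, sin(716°) = -0.0698
Result: [[0.9976, 0, -0.0698], [0, 1, 0], [0.0698, 0, 0.9976]]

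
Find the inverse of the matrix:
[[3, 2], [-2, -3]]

For [[a,b],[c,d]], inverse = (1/det)·[[d,-b],[-c,a]]
det = (3)(-3) - (2)(-2) = -9 - -4 = -5
Inverse = (1/-5)·[[-3, -2], [2, 3]]
= [[3/5, 2/5], [-2/5, -3/5]]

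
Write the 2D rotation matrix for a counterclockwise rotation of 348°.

Rotation matrix formula: [[cos θ, -sin θ], [sin θ, cos θ]]
For θ = 348°:
cos(348°) = 0.9781
sin(348°) = -0.2079
Result: [[0.9781, 0.2079], [-0.2079, 0.9781]]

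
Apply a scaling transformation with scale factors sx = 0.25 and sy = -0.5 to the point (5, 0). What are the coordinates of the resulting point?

Scaling matrix:
[[0.25, 0], [0, -0.50]]
Result: (5 × 0.25, 0 × -0.5) = (1.25, 0)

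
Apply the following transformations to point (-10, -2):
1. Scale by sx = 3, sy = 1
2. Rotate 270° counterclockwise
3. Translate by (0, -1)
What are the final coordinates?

Step 1: Scale → (-30, -2)
Step 2: Rotate 270° → (-2, 30)
Step 3: Translate → (-2, 29)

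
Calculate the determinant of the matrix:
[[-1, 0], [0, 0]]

For a 2×2 matrix [[a, b], [c, d]], det = ad - bc
det = (-1)(0) - (0)(0) = 0 - 0 = 0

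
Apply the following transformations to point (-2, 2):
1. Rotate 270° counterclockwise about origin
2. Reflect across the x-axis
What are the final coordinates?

Step 1: Rotate 270° → (2, 2)
Step 2: Reflect across x-axis → (2, -2)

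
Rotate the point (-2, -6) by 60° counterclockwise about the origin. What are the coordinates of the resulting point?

Rotation matrix for 60°: [[cos 60°, -sin 60°], [sin 60°, cos 60°]] ≈ [[0.500000, -0.866025], [0.866025, 0.500000]]
[[0.500000, -0.866025], [0.866025, 0.500000]] × [-2, -6]ᵀ ≈ [4.1962, -4.7321]ᵀ
Result: (4.1962, -4.7321)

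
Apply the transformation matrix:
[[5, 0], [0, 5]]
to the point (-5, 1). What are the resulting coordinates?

Matrix multiplication:
[[5, 0], [0, 5]] × [-5, 1]ᵀ
= [(5)(-5) + (0)(1), (0)(-5) + (5)(1)]ᵀ
= [-25, 5]ᵀ
Result: (-25, 5)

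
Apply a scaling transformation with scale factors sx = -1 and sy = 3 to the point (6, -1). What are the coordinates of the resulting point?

Scaling matrix:
[[-1, 0], [0, 3]]
Result: (6 × -1, -1 × 3) = (-6, -3)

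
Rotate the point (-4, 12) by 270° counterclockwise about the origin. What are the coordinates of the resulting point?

Rotation matrix for 270°: [[cos 270°, -sin 270°], [sin 270°, cos 270°]] = [[0, 1], [-1, 0]]
[[0, 1], [-1, 0]] × [-4, 12]ᵀ = [12, 4]ᵀ
Result: (12, 4)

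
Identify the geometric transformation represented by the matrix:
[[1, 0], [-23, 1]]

This matrix represents: vertical shear with factor -23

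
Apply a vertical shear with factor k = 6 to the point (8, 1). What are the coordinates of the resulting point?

Shear matrix for vertical shear with factor k = 6:
[[1, 0], [6, 1]]
Result: (8, 1) → (8, 49)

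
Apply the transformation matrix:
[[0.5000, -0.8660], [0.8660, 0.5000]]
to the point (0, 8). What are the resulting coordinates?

Matrix multiplication:
[[0.5000, -0.8660], [0.8660, 0.5000]] × [0, 8]ᵀ
= [(0.5000)(0) + (-0.8660)(8), (0.8660)(0) + (0.5000)(8)]ᵀ
= [-6.9280, 4]ᵀ
Result: (-6.9280, 4)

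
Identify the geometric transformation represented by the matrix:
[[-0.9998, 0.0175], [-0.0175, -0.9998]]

This matrix represents: rotation by 181° counterclockwise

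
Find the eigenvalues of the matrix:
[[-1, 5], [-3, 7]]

Characteristic equation: det(A - λI) = 0
λ² - (trace)λ + (det) = 0
trace = -1 + 7 = 6, det = (-1)(7) - (5)(-3) = 8
λ² - (6)λ + (8) = 0
λ = (6 ± √((6)² - 4·(8))) / 2 = (6 ± √4) / 2
Solving: λ = 2, 4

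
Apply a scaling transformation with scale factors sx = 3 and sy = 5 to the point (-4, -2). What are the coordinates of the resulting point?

Scaling matrix:
[[3, 0], [0, 5]]
Result: (-4 × 3, -2 × 5) = (-12, -10)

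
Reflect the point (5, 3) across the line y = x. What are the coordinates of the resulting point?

Reflection across line y = x: (5, 3) → (3, 5)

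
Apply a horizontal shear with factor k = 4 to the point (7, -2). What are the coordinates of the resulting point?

Shear matrix for horizontal shear with factor k = 4:
[[1, 4], [0, 1]]
Result: (7, -2) → (-1, -2)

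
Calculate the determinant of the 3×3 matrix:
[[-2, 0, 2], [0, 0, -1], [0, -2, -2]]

Expansion along first row:
det = -2·det([[0,-1],[-2,-2]]) - 0·det([[0,-1],[0,-2]]) + 2·det([[0,0],[0,-2]])
    = -2·(0·-2 - -1·-2) - 0·(0·-2 - -1·0) + 2·(0·-2 - 0·0)
    = -2·-2 - 0·0 + 2·0
    = 4 + 0 + 0 = 4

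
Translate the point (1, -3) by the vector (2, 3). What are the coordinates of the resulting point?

Translation by (2, 3) (homogeneous matrix [[1, 0, 2], [0, 1, 3], [0, 0, 1]]):
x' = 1 + 2 = 3
y' = -3 + 3 = 0
Result: (3, 0)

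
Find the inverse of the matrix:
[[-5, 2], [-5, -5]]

For [[a,b],[c,d]], inverse = (1/det)·[[d,-b],[-c,a]]
det = (-5)(-5) - (2)(-5) = 25 - -10 = 35
Inverse = (1/35)·[[-5, -2], [5, -5]]
= [[-1/7, -2/35], [1/7, -1/7]]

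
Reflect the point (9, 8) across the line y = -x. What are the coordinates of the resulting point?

Reflection across line y = -x: (9, 8) → (-8, -9)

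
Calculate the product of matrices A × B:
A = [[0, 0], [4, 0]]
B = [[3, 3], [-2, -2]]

Matrix multiplication:
C[0][0] = 0×3 + 0×-2 = 0
C[0][1] = 0×3 + 0×-2 = 0
C[1][0] = 4×3 + 0×-2 = 12
C[1][1] = 4×3 + 0×-2 = 12
Result: [[0, 0], [12, 12]]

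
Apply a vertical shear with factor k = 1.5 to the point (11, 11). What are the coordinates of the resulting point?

Shear matrix for vertical shear with factor k = 1.5:
[[1, 0], [1.50, 1]]
Result: (11, 11) → (11, 27.5)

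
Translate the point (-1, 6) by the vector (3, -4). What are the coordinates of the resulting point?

Translation by (3, -4) (homogeneous matrix [[1, 0, 3], [0, 1, -4], [0, 0, 1]]):
x' = -1 + 3 = 2
y' = 6 + -4 = 2
Result: (2, 2)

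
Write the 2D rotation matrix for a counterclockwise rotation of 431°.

Rotation matrix formula: [[cos θ, -sin θ], [sin θ, cos θ]]
For θ = 431°:
cos(431°) = 0.3256
sin(431°) = 0.9455
Result: [[0.3256, -0.9455], [0.9455, 0.3256]]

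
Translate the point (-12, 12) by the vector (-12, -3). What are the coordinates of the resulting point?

Translation by (-12, -3) (homogeneous matrix [[1, 0, -12], [0, 1, -3], [0, 0, 1]]):
x' = -12 + -12 = -24
y' = 12 + -3 = 9
Result: (-24, 9)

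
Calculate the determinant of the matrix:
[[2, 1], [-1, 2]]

For a 2×2 matrix [[a, b], [c, d]], det = ad - bc
det = (2)(2) - (1)(-1) = 4 - -1 = 5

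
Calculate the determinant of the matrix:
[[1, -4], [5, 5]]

For a 2×2 matrix [[a, b], [c, d]], det = ad - bc
det = (1)(5) - (-4)(5) = 5 - -20 = 25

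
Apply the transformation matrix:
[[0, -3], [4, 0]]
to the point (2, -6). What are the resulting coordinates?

Matrix multiplication:
[[0, -3], [4, 0]] × [2, -6]ᵀ
= [(0)(2) + (-3)(-6), (4)(2) + (0)(-6)]ᵀ
= [18, 8]ᵀ
Result: (18, 8)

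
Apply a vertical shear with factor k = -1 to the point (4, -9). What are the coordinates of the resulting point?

Shear matrix for vertical shear with factor k = -1:
[[1, 0], [-1, 1]]
Result: (4, -9) → (4, -13)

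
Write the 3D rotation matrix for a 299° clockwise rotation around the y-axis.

Rotation matrix for clockwise 299° around y-axis:
A clockwise rotation by 299° is a counterclockwise rotation by -299°.
cos(-299°) = 0.4848, sin(-299°) = 0.8746
Result: [[0.4848, 0, 0.8746], [0, 1, 0], [-0.8746, 0, 0.4848]]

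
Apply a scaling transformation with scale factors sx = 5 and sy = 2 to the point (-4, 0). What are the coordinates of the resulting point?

Scaling matrix:
[[5, 0], [0, 2]]
Result: (-4 × 5, 0 × 2) = (-20, 0)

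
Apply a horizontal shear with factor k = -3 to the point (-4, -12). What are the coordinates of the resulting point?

Shear matrix for horizontal shear with factor k = -3:
[[1, -3], [0, 1]]
Result: (-4, -12) → (32, -12)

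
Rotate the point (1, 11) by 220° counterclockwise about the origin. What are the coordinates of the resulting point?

Rotation matrix for 220°: [[cos 220°, -sin 220°], [sin 220°, cos 220°]] ≈ [[-0.766044, 0.642788], [-0.642788, -0.766044]]
[[-0.766044, 0.642788], [-0.642788, -0.766044]] × [1, 11]ᵀ ≈ [6.3046, -9.0693]ᵀ
Result: (6.3046, -9.0693)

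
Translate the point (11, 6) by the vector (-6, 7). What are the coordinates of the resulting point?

Translation by (-6, 7) (homogeneous matrix [[1, 0, -6], [0, 1, 7], [0, 0, 1]]):
x' = 11 + -6 = 5
y' = 6 + 7 = 13
Result: (5, 13)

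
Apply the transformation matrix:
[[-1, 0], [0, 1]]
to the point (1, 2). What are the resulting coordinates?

Matrix multiplication:
[[-1, 0], [0, 1]] × [1, 2]ᵀ
= [(-1)(1) + (0)(2), (0)(1) + (1)(2)]ᵀ
= [-1, 2]ᵀ
Result: (-1, 2)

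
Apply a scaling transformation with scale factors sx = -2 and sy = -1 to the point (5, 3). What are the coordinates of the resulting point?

Scaling matrix:
[[-2, 0], [0, -1]]
Result: (5 × -2, 3 × -1) = (-10, -3)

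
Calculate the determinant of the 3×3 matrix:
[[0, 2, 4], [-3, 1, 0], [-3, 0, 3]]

Expansion along first row:
det = 0·det([[1,0],[0,3]]) - 2·det([[-3,0],[-3,3]]) + 4·det([[-3,1],[-3,0]])
    = 0·(1·3 - 0·0) - 2·(-3·3 - 0·-3) + 4·(-3·0 - 1·-3)
    = 0·3 - 2·-9 + 4·3
    = 0 + 18 + 12 = 30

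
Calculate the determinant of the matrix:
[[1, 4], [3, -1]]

For a 2×2 matrix [[a, b], [c, d]], det = ad - bc
det = (1)(-1) - (4)(3) = -1 - 12 = -13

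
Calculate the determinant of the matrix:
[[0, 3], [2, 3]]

For a 2×2 matrix [[a, b], [c, d]], det = ad - bc
det = (0)(3) - (3)(2) = 0 - 6 = -6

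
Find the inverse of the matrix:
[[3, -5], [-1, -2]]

For [[a,b],[c,d]], inverse = (1/det)·[[d,-b],[-c,a]]
det = (3)(-2) - (-5)(-1) = -6 - 5 = -11
Inverse = (1/-11)·[[-2, 5], [1, 3]]
= [[2/11, -5/11], [-1/11, -3/11]]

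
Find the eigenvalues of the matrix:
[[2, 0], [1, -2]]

Characteristic equation: det(A - λI) = 0
λ² - (trace)λ + (det) = 0
trace = 2 + -2 = 0, det = (2)(-2) - (0)(1) = -4
λ² - (0)λ + (-4) = 0
λ = (0 ± √((0)² - 4·(-4))) / 2 = (0 ± √16) / 2
Solving: λ = -2, 2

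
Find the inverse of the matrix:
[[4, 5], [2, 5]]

For [[a,b],[c,d]], inverse = (1/det)·[[d,-b],[-c,a]]
det = (4)(5) - (5)(2) = 20 - 10 = 10
Inverse = (1/10)·[[5, -5], [-2, 4]]
= [[1/2, -1/2], [-1/5, 2/5]]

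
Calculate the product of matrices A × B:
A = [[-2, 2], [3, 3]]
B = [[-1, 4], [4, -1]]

Matrix multiplication:
C[0][0] = -2×-1 + 2×4 = 10
C[0][1] = -2×4 + 2×-1 = -10
C[1][0] = 3×-1 + 3×4 = 9
C[1][1] = 3×4 + 3×-1 = 9
Result: [[10, -10], [9, 9]]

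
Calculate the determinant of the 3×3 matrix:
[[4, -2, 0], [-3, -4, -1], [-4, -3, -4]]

Expansion along first row:
det = 4·det([[-4,-1],[-3,-4]]) - -2·det([[-3,-1],[-4,-4]]) + 0·det([[-3,-4],[-4,-3]])
    = 4·(-4·-4 - -1·-3) - -2·(-3·-4 - -1·-4) + 0·(-3·-3 - -4·-4)
    = 4·13 - -2·8 + 0·-7
    = 52 + 16 + 0 = 68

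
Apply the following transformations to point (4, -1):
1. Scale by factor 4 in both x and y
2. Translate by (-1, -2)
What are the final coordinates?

Step 1: Scale (4, -1) by 4 → (16, -4)
Step 2: Translate by (-1, -2) → (15, -6)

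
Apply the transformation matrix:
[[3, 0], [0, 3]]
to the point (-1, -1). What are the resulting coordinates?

Matrix multiplication:
[[3, 0], [0, 3]] × [-1, -1]ᵀ
= [(3)(-1) + (0)(-1), (0)(-1) + (3)(-1)]ᵀ
= [-3, -3]ᵀ
Result: (-3, -3)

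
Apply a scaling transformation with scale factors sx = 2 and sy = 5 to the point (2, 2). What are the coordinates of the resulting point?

Scaling matrix:
[[2, 0], [0, 5]]
Result: (2 × 2, 2 × 5) = (4, 10)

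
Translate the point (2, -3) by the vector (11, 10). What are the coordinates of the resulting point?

Translation by (11, 10) (homogeneous matrix [[1, 0, 11], [0, 1, 10], [0, 0, 1]]):
x' = 2 + 11 = 13
y' = -3 + 10 = 7
Result: (13, 7)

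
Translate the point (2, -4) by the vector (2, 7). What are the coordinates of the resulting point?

Translation by (2, 7) (homogeneous matrix [[1, 0, 2], [0, 1, 7], [0, 0, 1]]):
x' = 2 + 2 = 4
y' = -4 + 7 = 3
Result: (4, 3)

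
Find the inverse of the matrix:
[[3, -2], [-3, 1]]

For [[a,b],[c,d]], inverse = (1/det)·[[d,-b],[-c,a]]
det = (3)(1) - (-2)(-3) = 3 - 6 = -3
Inverse = (1/-3)·[[1, 2], [3, 3]]
= [[-1/3, -2/3], [-1, -1]]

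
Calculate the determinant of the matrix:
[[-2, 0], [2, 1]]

For a 2×2 matrix [[a, b], [c, d]], det = ad - bc
det = (-2)(1) - (0)(2) = -2 - 0 = -2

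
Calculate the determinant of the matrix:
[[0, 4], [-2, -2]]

For a 2×2 matrix [[a, b], [c, d]], det = ad - bc
det = (0)(-2) - (4)(-2) = 0 - -8 = 8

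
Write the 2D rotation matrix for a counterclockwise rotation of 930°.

Rotation matrix formula: [[cos θ, -sin θ], [sin θ, cos θ]]
For θ = 930°:
cos(930°) = -√3/2
sin(930°) = -1/2
Result: [[-√3/2, 1/2], [-1/2, -√3/2]]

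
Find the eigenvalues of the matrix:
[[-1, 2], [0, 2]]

Characteristic equation: det(A - λI) = 0
λ² - (trace)λ + (det) = 0
trace = -1 + 2 = 1, det = (-1)(2) - (2)(0) = -2
λ² - (1)λ + (-2) = 0
λ = (1 ± √((1)² - 4·(-2))) / 2 = (1 ± √9) / 2
Solving: λ = -1, 2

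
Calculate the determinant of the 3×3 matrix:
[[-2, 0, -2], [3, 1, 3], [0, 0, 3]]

Expansion along first row:
det = -2·det([[1,3],[0,3]]) - 0·det([[3,3],[0,3]]) + -2·det([[3,1],[0,0]])
    = -2·(1·3 - 3·0) - 0·(3·3 - 3·0) + -2·(3·0 - 1·0)
    = -2·3 - 0·9 + -2·0
    = -6 + 0 + 0 = -6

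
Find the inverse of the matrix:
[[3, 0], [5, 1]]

For [[a,b],[c,d]], inverse = (1/det)·[[d,-b],[-c,a]]
det = (3)(1) - (0)(5) = 3 - 0 = 3
Inverse = (1/3)·[[1, 0], [-5, 3]]
= [[1/3, 0], [-5/3, 1]]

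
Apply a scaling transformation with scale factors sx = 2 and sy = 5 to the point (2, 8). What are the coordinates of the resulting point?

Scaling matrix:
[[2, 0], [0, 5]]
Result: (2 × 2, 8 × 5) = (4, 40)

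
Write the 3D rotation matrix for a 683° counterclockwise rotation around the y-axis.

Rotation matrix for counterclockwise 683° around y-axis:
cos(683°) = 0.7986, sin(683°) = -0.6018
Result: [[0.7986, 0, -0.6018], [0, 1, 0], [0.6018, 0, 0.7986]]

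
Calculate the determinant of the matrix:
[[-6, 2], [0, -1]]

For a 2×2 matrix [[a, b], [c, d]], det = ad - bc
det = (-6)(-1) - (2)(0) = 6 - 0 = 6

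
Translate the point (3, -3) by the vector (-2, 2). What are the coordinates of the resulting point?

Translation by (-2, 2) (homogeneous matrix [[1, 0, -2], [0, 1, 2], [0, 0, 1]]):
x' = 3 + -2 = 1
y' = -3 + 2 = -1
Result: (1, -1)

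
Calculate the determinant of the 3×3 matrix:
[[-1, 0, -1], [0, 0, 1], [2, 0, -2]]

Expansion along first row:
det = -1·det([[0,1],[0,-2]]) - 0·det([[0,1],[2,-2]]) + -1·det([[0,0],[2,0]])
    = -1·(0·-2 - 1·0) - 0·(0·-2 - 1·2) + -1·(0·0 - 0·2)
    = -1·0 - 0·-2 + -1·0
    = 0 + 0 + 0 = 0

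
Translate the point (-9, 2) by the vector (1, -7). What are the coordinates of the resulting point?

Translation by (1, -7) (homogeneous matrix [[1, 0, 1], [0, 1, -7], [0, 0, 1]]):
x' = -9 + 1 = -8
y' = 2 + -7 = -5
Result: (-8, -5)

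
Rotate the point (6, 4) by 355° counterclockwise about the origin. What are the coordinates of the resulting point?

Rotation matrix for 355°: [[cos 355°, -sin 355°], [sin 355°, cos 355°]] ≈ [[0.996195, 0.087156], [-0.087156, 0.996195]]
[[0.996195, 0.087156], [-0.087156, 0.996195]] × [6, 4]ᵀ ≈ [6.3258, 3.4618]ᵀ
Result: (6.3258, 3.4618)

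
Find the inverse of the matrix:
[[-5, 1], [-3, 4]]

For [[a,b],[c,d]], inverse = (1/det)·[[d,-b],[-c,a]]
det = (-5)(4) - (1)(-3) = -20 - -3 = -17
Inverse = (1/-17)·[[4, -1], [3, -5]]
= [[-4/17, 1/17], [-3/17, 5/17]]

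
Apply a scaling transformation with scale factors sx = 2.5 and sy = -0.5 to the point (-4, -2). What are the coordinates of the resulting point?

Scaling matrix:
[[2.50, 0], [0, -0.50]]
Result: (-4 × 2.5, -2 × -0.5) = (-10, 1)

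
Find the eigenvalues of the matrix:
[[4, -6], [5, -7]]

Characteristic equation: det(A - λI) = 0
λ² - (trace)λ + (det) = 0
trace = 4 + -7 = -3, det = (4)(-7) - (-6)(5) = 2
λ² - (-3)λ + (2) = 0
λ = (-3 ± √((-3)² - 4·(2))) / 2 = (-3 ± √1) / 2
Solving: λ = -2, -1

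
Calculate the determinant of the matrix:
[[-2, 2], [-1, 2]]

For a 2×2 matrix [[a, b], [c, d]], det = ad - bc
det = (-2)(2) - (2)(-1) = -4 - -2 = -2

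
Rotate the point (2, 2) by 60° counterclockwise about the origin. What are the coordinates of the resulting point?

Rotation matrix for 60°: [[cos 60°, -sin 60°], [sin 60°, cos 60°]] ≈ [[0.500000, -0.866025], [0.866025, 0.500000]]
[[0.500000, -0.866025], [0.866025, 0.500000]] × [2, 2]ᵀ ≈ [-0.7321, 2.7321]ᵀ
Result: (-0.7321, 2.7321)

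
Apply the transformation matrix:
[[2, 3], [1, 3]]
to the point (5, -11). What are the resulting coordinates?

Matrix multiplication:
[[2, 3], [1, 3]] × [5, -11]ᵀ
= [(2)(5) + (3)(-11), (1)(5) + (3)(-11)]ᵀ
= [-23, -28]ᵀ
Result: (-23, -28)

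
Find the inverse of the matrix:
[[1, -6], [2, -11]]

For [[a,b],[c,d]], inverse = (1/det)·[[d,-b],[-c,a]]
det = (1)(-11) - (-6)(2) = -11 - -12 = 1
Inverse = [[-11, 6], [-2, 1]]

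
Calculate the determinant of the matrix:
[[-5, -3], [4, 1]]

For a 2×2 matrix [[a, b], [c, d]], det = ad - bc
det = (-5)(1) - (-3)(4) = -5 - -12 = 7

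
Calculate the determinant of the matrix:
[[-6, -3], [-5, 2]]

For a 2×2 matrix [[a, b], [c, d]], det = ad - bc
det = (-6)(2) - (-3)(-5) = -12 - 15 = -27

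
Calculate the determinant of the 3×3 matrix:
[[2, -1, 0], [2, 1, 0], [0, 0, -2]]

Expansion along first row:
det = 2·det([[1,0],[0,-2]]) - -1·det([[2,0],[0,-2]]) + 0·det([[2,1],[0,0]])
    = 2·(1·-2 - 0·0) - -1·(2·-2 - 0·0) + 0·(2·0 - 1·0)
    = 2·-2 - -1·-4 + 0·0
    = -4 + -4 + 0 = -8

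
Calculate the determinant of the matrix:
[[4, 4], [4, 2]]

For a 2×2 matrix [[a, b], [c, d]], det = ad - bc
det = (4)(2) - (4)(4) = 8 - 16 = -8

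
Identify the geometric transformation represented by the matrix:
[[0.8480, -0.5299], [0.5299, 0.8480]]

This matrix represents: rotation by 32° counterclockwise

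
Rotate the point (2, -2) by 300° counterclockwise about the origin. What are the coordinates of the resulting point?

Rotation matrix for 300°: [[cos 300°, -sin 300°], [sin 300°, cos 300°]] ≈ [[0.500000, 0.866025], [-0.866025, 0.500000]]
[[0.500000, 0.866025], [-0.866025, 0.500000]] × [2, -2]ᵀ ≈ [-0.7321, -2.7321]ᵀ
Result: (-0.7321, -2.7321)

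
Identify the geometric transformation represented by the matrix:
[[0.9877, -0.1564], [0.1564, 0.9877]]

This matrix represents: rotation by 9° counterclockwise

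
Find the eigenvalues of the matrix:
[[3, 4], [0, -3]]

Characteristic equation: det(A - λI) = 0
λ² - (trace)λ + (det) = 0
trace = 3 + -3 = 0, det = (3)(-3) - (4)(0) = -9
λ² - (0)λ + (-9) = 0
λ = (0 ± √((0)² - 4·(-9))) / 2 = (0 ± √36) / 2
Solving: λ = -3, 3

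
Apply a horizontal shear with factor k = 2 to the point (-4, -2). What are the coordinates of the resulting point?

Shear matrix for horizontal shear with factor k = 2:
[[1, 2], [0, 1]]
Result: (-4, -2) → (-8, -2)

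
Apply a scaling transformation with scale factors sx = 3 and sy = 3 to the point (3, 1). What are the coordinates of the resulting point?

Scaling matrix:
[[3, 0], [0, 3]]
Result: (3 × 3, 1 × 3) = (9, 3)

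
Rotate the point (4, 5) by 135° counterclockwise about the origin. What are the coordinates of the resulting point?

Rotation matrix for 135°: [[cos 135°, -sin 135°], [sin 135°, cos 135°]] ≈ [[-0.707107, -0.707107], [0.707107, -0.707107]]
[[-0.707107, -0.707107], [0.707107, -0.707107]] × [4, 5]ᵀ ≈ [-6.3640, -0.7071]ᵀ
Result: (-6.3640, -0.7071)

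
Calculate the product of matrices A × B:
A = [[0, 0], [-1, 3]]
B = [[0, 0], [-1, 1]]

Matrix multiplication:
C[0][0] = 0×0 + 0×-1 = 0
C[0][1] = 0×0 + 0×1 = 0
C[1][0] = -1×0 + 3×-1 = -3
C[1][1] = -1×0 + 3×1 = 3
Result: [[0, 0], [-3, 3]]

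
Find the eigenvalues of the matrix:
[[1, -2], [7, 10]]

Characteristic equation: det(A - λI) = 0
λ² - (trace)λ + (det) = 0
trace = 1 + 10 = 11, det = (1)(10) - (-2)(7) = 24
λ² - (11)λ + (24) = 0
λ = (11 ± √((11)² - 4·(24))) / 2 = (11 ± √25) / 2
Solving: λ = 3, 8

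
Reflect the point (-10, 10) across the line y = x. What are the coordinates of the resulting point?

Reflection across line y = x: (-10, 10) → (10, -10)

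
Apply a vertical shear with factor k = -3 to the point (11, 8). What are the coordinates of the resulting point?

Shear matrix for vertical shear with factor k = -3:
[[1, 0], [-3, 1]]
Result: (11, 8) → (11, -25)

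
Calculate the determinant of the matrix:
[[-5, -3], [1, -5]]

For a 2×2 matrix [[a, b], [c, d]], det = ad - bc
det = (-5)(-5) - (-3)(1) = 25 - -3 = 28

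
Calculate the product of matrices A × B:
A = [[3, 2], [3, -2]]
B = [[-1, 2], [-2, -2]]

Matrix multiplication:
C[0][0] = 3×-1 + 2×-2 = -7
C[0][1] = 3×2 + 2×-2 = 2
C[1][0] = 3×-1 + -2×-2 = 1
C[1][1] = 3×2 + -2×-2 = 10
Result: [[-7, 2], [1, 10]]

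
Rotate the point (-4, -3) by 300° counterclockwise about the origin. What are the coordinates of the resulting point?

Rotation matrix for 300°: [[cos 300°, -sin 300°], [sin 300°, cos 300°]] ≈ [[0.500000, 0.866025], [-0.866025, 0.500000]]
[[0.500000, 0.866025], [-0.866025, 0.500000]] × [-4, -3]ᵀ ≈ [-4.5981, 1.9641]ᵀ
Result: (-4.5981, 1.9641)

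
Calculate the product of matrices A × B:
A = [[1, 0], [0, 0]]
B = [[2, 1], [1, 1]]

Matrix multiplication:
C[0][0] = 1×2 + 0×1 = 2
C[0][1] = 1×1 + 0×1 = 1
C[1][0] = 0×2 + 0×1 = 0
C[1][1] = 0×1 + 0×1 = 0
Result: [[2, 1], [0, 0]]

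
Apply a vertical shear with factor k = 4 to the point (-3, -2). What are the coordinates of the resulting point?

Shear matrix for vertical shear with factor k = 4:
[[1, 0], [4, 1]]
Result: (-3, -2) → (-3, -14)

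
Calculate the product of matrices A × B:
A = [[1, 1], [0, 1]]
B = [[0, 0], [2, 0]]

Matrix multiplication:
C[0][0] = 1×0 + 1×2 = 2
C[0][1] = 1×0 + 1×0 = 0
C[1][0] = 0×0 + 1×2 = 2
C[1][1] = 0×0 + 1×0 = 0
Result: [[2, 0], [2, 0]]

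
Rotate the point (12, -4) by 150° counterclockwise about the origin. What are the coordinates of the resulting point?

Rotation matrix for 150°: [[cos 150°, -sin 150°], [sin 150°, cos 150°]] ≈ [[-0.866025, -0.500000], [0.500000, -0.866025]]
[[-0.866025, -0.500000], [0.500000, -0.866025]] × [12, -4]ᵀ ≈ [-8.3923, 9.4641]ᵀ
Result: (-8.3923, 9.4641)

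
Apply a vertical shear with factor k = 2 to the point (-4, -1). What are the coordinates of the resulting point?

Shear matrix for vertical shear with factor k = 2:
[[1, 0], [2, 1]]
Result: (-4, -1) → (-4, -9)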